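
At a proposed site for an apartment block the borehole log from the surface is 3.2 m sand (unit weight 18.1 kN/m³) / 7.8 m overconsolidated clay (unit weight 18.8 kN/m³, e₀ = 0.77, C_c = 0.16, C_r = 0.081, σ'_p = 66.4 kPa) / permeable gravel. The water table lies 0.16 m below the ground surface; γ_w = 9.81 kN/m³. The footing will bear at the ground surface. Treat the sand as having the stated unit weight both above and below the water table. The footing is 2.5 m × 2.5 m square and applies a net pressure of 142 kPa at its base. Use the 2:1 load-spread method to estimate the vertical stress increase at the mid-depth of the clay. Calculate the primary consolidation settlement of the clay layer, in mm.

S_c ≈ 35.9 mm

Mid-depth of clay below the ground surface: z = 3.2 + 7.8/2 = 7.1 m.
Total vertical stress at mid-clay: σ_v = 18.1×3.2 + 18.8×3.9 = 131.24 kPa.
Pore pressure: u = 9.81×(7.1 − 0.16) = 68.081 kPa.
Initial effective stress: σ'_0 = σ_v − u = 131.24 − 68.081 = 63.159 kPa.
Stress increase at mid-clay by the 2:1 spreading method:
Δσ = qBL/((B+z)(L+z)) = 142×2.5×2.5/((2.5+7.1)(2.5+7.1)) = 9.63 kPa
Final effective stress: σ'_f = 63.159 + 9.63 = 72.789 kPa.
σ'_f = 72.789 > σ'_p = 66.4 kPa, so the stress path crosses the preconsolidation pressure — recompression up to σ'_p, then virgin compression beyond:
S_c = H/(1+e₀)·[C_r·log₁₀(σ'_p/σ'_0) + C_c·log₁₀(σ'_f/σ'_p)]
    = 7.8/1.77 × [0.081×log₁₀(66.4/63.159) + 0.16×log₁₀(72.789/66.4)]
    = 4.4068 × [0.0017604 + 0.0063836] = 0.03589 m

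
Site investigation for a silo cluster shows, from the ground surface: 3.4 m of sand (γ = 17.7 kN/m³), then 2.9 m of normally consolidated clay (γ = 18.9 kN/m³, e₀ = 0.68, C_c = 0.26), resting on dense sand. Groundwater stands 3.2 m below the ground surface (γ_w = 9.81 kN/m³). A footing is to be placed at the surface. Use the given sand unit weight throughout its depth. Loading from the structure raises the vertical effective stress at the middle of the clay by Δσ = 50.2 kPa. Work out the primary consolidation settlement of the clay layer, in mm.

Mid-depth of clay below the ground surface: z = 3.4 + 2.9/2 = 4.85 m.
Total vertical stress at mid-clay: σ_v = 17.7×3.4 + 18.9×1.45 = 87.585 kPa.
Pore pressure: u = 9.81×(4.85 − 3.2) = 16.186 kPa.
Initial effective stress: σ'_0 = σ_v − u = 87.585 − 16.186 = 71.399 kPa.
Final effective stress: σ'_f = σ'_0 + Δσ = 71.399 + 50.2 = 121.6 kPa.
Normally consolidated clay, so the full stress increment lies on the virgin compression line:
S_c = C_c·H/(1+e₀)·log₁₀(σ'_f/σ'_0) = 0.26×2.9/(1+0.68)×log₁₀(121.6/71.399)
    = 0.44881 × 0.23124 = 0.1038 m

S_c ≈ 104 mm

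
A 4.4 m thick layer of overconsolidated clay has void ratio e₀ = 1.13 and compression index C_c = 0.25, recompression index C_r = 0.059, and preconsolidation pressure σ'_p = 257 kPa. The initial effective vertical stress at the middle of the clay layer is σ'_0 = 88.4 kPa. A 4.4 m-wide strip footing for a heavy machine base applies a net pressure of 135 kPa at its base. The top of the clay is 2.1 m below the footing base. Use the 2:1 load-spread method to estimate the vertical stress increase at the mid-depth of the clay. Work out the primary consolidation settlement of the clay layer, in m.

S_c ≈ 0.0303 m

Mid-depth of clay below the footing base: z = 2.1 + 4.4/2 = 4.3 m.
Stress increase at mid-clay by the 2:1 spreading method:
Δσ = qB/(B+z) = 135×4.4/(4.4+4.3) = 68.276 kPa
Final effective stress: σ'_f = 88.4 + 68.276 = 156.68 kPa.
σ'_f = 156.68 ≤ σ'_p = 257 kPa, so the clay remains overconsolidated and only the recompression index applies:
S_c = C_r·H/(1+e₀)·log₁₀(σ'_f/σ'_0) = 0.059×4.4/2.13×log₁₀(156.68/88.4)
    = 0.12188 × 0.24856 = 0.03029 m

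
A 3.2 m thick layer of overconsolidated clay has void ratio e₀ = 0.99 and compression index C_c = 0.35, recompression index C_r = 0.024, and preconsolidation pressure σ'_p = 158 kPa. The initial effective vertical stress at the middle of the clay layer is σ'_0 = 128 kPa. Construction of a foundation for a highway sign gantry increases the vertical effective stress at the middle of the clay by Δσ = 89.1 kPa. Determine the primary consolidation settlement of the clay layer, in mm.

Final effective stress: σ'_f = 128 + 89.1 = 217.1 kPa.
σ'_f = 217.1 > σ'_p = 158 kPa, so the stress path crosses the preconsolidation pressure — recompression up to σ'_p, then virgin compression beyond:
S_c = H/(1+e₀)·[C_r·log₁₀(σ'_p/σ'_0) + C_c·log₁₀(σ'_f/σ'_p)]
    = 3.2/1.99 × [0.024×log₁₀(158/128) + 0.35×log₁₀(217.1/158)]
    = 1.608 × [0.0021947 + 0.048301] = 0.0812 m

S_c ≈ 81.2 mm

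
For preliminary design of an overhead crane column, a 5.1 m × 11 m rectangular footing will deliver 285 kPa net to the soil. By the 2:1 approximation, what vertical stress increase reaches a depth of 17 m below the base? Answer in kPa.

Δσ_z ≈ 25.8 kPa

By the 2:1 method the load spreads at 1 horizontal : 2 vertical, so at depth z the loaded area has grown by z in each plan dimension:
Δσ = qBL/((B+z)(L+z)) = 285×5.1×11/((5.1+17)(11+17)) = 25.838 kPa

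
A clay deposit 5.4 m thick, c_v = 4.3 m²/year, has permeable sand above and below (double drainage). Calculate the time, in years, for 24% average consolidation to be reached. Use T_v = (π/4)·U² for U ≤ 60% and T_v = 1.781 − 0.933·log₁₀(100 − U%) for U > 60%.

t ≈ 0.0767 years

Drainage path length: H_d = H/2 = 2.7 m (double drainage).
U ≤ 60%: T_v = (π/4)·U² = (π/4)×0.24² = 0.045239.
t = T_v·H_d²/c_v = 0.045239×2.7²/4.3 = 0.0767 years.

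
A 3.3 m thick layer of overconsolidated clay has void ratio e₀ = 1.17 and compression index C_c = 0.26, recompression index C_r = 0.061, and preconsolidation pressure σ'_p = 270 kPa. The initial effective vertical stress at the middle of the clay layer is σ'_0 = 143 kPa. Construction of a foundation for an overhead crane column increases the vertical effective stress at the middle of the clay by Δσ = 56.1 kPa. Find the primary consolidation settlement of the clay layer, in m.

Final effective stress: σ'_f = 143 + 56.1 = 199.1 kPa.
σ'_f = 199.1 ≤ σ'_p = 270 kPa, so the clay remains overconsolidated and only the recompression index applies:
S_c = C_r·H/(1+e₀)·log₁₀(σ'_f/σ'_0) = 0.061×3.3/2.17×log₁₀(199.1/143)
    = 0.092763 × 0.14374 = 0.01333 m

S_c ≈ 0.0133 m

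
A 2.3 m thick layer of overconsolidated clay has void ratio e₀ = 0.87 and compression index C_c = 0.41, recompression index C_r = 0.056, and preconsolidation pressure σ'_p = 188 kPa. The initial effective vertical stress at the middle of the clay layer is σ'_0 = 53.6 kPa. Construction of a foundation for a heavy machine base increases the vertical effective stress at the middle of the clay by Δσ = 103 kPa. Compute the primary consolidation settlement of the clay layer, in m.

S_c ≈ 0.0321 m

Final effective stress: σ'_f = 53.6 + 103 = 156.6 kPa.
σ'_f = 156.6 ≤ σ'_p = 188 kPa, so the clay remains overconsolidated and only the recompression index applies:
S_c = C_r·H/(1+e₀)·log₁₀(σ'_f/σ'_0) = 0.056×2.3/1.87×log₁₀(156.6/53.6)
    = 0.068874 × 0.46563 = 0.03207 m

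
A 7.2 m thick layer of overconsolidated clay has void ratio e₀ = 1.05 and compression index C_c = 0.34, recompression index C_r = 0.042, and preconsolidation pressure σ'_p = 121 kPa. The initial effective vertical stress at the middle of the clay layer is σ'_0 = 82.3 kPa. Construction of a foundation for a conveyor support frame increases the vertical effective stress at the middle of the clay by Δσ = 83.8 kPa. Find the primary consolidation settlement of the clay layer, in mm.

Final effective stress: σ'_f = 82.3 + 83.8 = 166.1 kPa.
σ'_f = 166.1 > σ'_p = 121 kPa, so the stress path crosses the preconsolidation pressure — recompression up to σ'_p, then virgin compression beyond:
S_c = H/(1+e₀)·[C_r·log₁₀(σ'_p/σ'_0) + C_c·log₁₀(σ'_f/σ'_p)]
    = 7.2/2.05 × [0.042×log₁₀(121/82.3) + 0.34×log₁₀(166.1/121)]
    = 3.5122 × [0.0070302 + 0.046779] = 0.189 m

S_c ≈ 189 mm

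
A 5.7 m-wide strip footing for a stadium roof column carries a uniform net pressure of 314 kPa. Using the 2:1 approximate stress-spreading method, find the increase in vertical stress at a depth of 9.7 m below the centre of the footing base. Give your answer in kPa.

Δσ_z ≈ 116 kPa

By the 2:1 method the load spreads at 1 horizontal : 2 vertical, so at depth z the loaded area has grown by z in each plan dimension:
Δσ = qB/(B+z) = 314×5.7/(5.7+9.7) = 116.22 kPa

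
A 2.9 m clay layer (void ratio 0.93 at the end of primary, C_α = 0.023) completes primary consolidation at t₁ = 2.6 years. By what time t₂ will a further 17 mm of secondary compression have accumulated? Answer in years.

S_s = C_α·H/(1+e_p)·log₁₀(t₂/t₁) ⇒ log₁₀(t₂/t₁) = S_s·(1+e_p)/(C_α·H).
log₁₀(t₂/t₁) = 0.017 × (1+0.93) / (0.023×2.9) = 0.4919
t₂ = t₁ × 10^0.4919 = 2.6 × 3.104 = 8.07 years

t₂ ≈ 8.07 years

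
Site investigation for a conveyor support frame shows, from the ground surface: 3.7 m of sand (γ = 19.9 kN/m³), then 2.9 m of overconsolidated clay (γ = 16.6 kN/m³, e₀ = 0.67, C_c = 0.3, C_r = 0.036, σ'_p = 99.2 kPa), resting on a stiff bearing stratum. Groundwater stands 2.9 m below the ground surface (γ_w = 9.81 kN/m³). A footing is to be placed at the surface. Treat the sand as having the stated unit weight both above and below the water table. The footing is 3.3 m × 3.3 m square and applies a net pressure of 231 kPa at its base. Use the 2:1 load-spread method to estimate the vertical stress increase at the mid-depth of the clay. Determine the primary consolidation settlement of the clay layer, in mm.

Mid-depth of clay below the ground surface: z = 3.7 + 2.9/2 = 5.15 m.
Total vertical stress at mid-clay: σ_v = 19.9×3.7 + 16.6×1.45 = 97.7 kPa.
Pore pressure: u = 9.81×(5.15 − 2.9) = 22.073 kPa.
Initial effective stress: σ'_0 = σ_v − u = 97.7 − 22.073 = 75.627 kPa.
Stress increase at mid-clay by the 2:1 spreading method:
Δσ = qBL/((B+z)(L+z)) = 231×3.3×3.3/((3.3+5.15)(3.3+5.15)) = 35.231 kPa
Final effective stress: σ'_f = 75.627 + 35.231 = 110.86 kPa.
σ'_f = 110.86 > σ'_p = 99.2 kPa, so the stress path crosses the preconsolidation pressure — recompression up to σ'_p, then virgin compression beyond:
S_c = H/(1+e₀)·[C_r·log₁₀(σ'_p/σ'_0) + C_c·log₁₀(σ'_f/σ'_p)]
    = 2.9/1.67 × [0.036×log₁₀(99.2/75.627) + 0.3×log₁₀(110.86/99.2)]
    = 1.7365 × [0.0042421 + 0.014479] = 0.03251 m

S_c ≈ 32.5 mm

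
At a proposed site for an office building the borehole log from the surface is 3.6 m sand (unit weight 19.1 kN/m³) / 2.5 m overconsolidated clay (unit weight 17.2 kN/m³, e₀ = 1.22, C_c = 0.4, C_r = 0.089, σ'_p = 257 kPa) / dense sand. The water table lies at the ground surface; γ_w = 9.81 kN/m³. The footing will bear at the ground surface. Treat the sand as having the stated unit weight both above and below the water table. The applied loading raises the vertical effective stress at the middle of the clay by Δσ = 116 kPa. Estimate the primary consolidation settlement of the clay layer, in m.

S_c ≈ 0.0572 m

Mid-depth of clay below the ground surface: z = 3.6 + 2.5/2 = 4.85 m.
Total vertical stress at mid-clay: σ_v = 19.1×3.6 + 17.2×1.25 = 90.26 kPa.
Pore pressure: u = 9.81×(4.85 − 0) = 47.578 kPa.
Initial effective stress: σ'_0 = σ_v − u = 90.26 − 47.578 = 42.682 kPa.
Final effective stress: σ'_f = 42.682 + 116 = 158.68 kPa.
σ'_f = 158.68 ≤ σ'_p = 257 kPa, so the clay remains overconsolidated and only the recompression index applies:
S_c = C_r·H/(1+e₀)·log₁₀(σ'_f/σ'_0) = 0.089×2.5/2.22×log₁₀(158.68/42.682)
    = 0.10022 × 0.57028 = 0.05716 m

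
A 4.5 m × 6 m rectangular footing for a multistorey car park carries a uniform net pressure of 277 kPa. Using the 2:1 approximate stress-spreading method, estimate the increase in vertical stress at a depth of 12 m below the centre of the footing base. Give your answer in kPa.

By the 2:1 method the load spreads at 1 horizontal : 2 vertical, so at depth z the loaded area has grown by z in each plan dimension:
Δσ = qBL/((B+z)(L+z)) = 277×4.5×6/((4.5+12)(6+12)) = 25.182 kPa

Δσ_z ≈ 25.2 kPa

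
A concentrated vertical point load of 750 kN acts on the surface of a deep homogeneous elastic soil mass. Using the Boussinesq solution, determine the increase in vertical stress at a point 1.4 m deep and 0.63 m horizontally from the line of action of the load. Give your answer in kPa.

Δσ_z ≈ 115 kPa

Boussinesq vertical stress below a point load on an elastic half-space:
Δσ_z = 3P/(2πz²) · [1 + (r/z)²]^(−5/2)
r/z = 0.63/1.4 = 0.45; [1+(r/z)²]^(−5/2) = 0.63065.
Δσ_z = 3×750/(2π×1.4²) × 0.63065 = 182.7 × 0.63065 = 115.2 kPa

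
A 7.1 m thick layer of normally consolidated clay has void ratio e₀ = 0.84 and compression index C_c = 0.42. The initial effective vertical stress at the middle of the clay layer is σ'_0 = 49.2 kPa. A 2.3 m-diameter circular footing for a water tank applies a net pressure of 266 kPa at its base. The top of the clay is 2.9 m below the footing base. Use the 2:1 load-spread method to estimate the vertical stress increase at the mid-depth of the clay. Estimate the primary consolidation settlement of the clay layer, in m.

S_c ≈ 0.223 m

Mid-depth of clay below the footing base: z = 2.9 + 7.1/2 = 6.45 m.
Stress increase at mid-clay by the 2:1 spreading method:
Δσ ≈ qD²/(D+z)² = 266×2.3²/(2.3+6.45)² = 18.379 kPa
Final effective stress: σ'_f = σ'_0 + Δσ = 49.2 + 18.379 = 67.579 kPa.
Normally consolidated clay, so the full stress increment lies on the virgin compression line:
S_c = C_c·H/(1+e₀)·log₁₀(σ'_f/σ'_0) = 0.42×7.1/(1+0.84)×log₁₀(67.579/49.2)
    = 1.6207 × 0.13785 = 0.2234 m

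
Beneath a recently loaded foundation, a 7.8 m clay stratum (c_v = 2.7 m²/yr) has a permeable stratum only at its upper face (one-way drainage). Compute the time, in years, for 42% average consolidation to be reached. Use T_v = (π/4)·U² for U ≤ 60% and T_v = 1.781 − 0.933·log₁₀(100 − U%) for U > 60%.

Drainage path length: H_d = H = 7.8 m (single drainage).
U ≤ 60%: T_v = (π/4)·U² = (π/4)×0.42² = 0.13854.
t = T_v·H_d²/c_v = 0.13854×7.8²/2.7 = 3.122 years.

t ≈ 3.12 years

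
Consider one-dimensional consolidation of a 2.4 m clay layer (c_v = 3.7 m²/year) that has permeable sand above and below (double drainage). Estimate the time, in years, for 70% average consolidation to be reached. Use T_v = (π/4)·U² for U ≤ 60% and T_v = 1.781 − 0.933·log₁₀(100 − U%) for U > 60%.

t ≈ 0.157 years

Drainage path length: H_d = H/2 = 1.2 m (double drainage).
U > 60%: T_v = 1.781 − 0.933·log₁₀(100 − 70) = 0.40285.
t = T_v·H_d²/c_v = 0.40285×1.2²/3.7 = 0.1568 years.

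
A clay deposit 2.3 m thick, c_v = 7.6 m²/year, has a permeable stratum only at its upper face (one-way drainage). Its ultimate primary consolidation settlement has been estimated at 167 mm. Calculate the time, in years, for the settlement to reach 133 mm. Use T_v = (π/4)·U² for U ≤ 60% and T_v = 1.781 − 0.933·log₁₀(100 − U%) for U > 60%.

Drainage path length: H_d = H = 2.3 m (single drainage).
U = S(t)/S_ult = 133/167 = 0.7964.
U > 60%: T_v = 1.781 − 0.933·log₁₀(100 − 79.641) = 0.55992.
t = T_v·H_d²/c_v = 0.55992×2.3²/7.6 = 0.3897 years.

t ≈ 0.39 years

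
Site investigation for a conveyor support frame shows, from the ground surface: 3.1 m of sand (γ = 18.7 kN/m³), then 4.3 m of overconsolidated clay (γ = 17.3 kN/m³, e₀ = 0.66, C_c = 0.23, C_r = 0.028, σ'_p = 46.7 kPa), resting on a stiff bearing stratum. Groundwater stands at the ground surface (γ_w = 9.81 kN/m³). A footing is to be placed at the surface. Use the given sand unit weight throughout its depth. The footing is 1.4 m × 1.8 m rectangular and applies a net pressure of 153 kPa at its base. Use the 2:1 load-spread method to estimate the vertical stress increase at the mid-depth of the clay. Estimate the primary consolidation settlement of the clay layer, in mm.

S_c ≈ 29.4 mm

Mid-depth of clay below the ground surface: z = 3.1 + 4.3/2 = 5.25 m.
Total vertical stress at mid-clay: σ_v = 18.7×3.1 + 17.3×2.15 = 95.165 kPa.
Pore pressure: u = 9.81×(5.25 − 0) = 51.503 kPa.
Initial effective stress: σ'_0 = σ_v − u = 95.165 − 51.503 = 43.662 kPa.
Stress increase at mid-clay by the 2:1 spreading method:
Δσ = qBL/((B+z)(L+z)) = 153×1.4×1.8/((1.4+5.25)(1.8+5.25)) = 8.224 kPa
Final effective stress: σ'_f = 43.662 + 8.224 = 51.886 kPa.
σ'_f = 51.886 > σ'_p = 46.7 kPa, so the stress path crosses the preconsolidation pressure — recompression up to σ'_p, then virgin compression beyond:
S_c = H/(1+e₀)·[C_r·log₁₀(σ'_p/σ'_0) + C_c·log₁₀(σ'_f/σ'_p)]
    = 4.3/1.66 × [0.028×log₁₀(46.7/43.662) + 0.23×log₁₀(51.886/46.7)]
    = 2.5904 × [0.00081797 + 0.010519] = 0.02937 m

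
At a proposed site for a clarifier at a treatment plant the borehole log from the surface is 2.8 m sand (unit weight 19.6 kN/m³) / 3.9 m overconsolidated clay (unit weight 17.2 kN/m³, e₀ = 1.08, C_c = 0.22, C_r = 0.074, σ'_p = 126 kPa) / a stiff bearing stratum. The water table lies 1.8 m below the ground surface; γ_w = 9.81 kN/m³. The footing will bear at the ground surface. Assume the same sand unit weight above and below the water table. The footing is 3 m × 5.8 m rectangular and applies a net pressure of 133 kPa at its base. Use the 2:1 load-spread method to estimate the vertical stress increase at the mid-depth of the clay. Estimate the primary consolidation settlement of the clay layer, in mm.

Mid-depth of clay below the ground surface: z = 2.8 + 3.9/2 = 4.75 m.
Total vertical stress at mid-clay: σ_v = 19.6×2.8 + 17.2×1.95 = 88.42 kPa.
Pore pressure: u = 9.81×(4.75 − 1.8) = 28.94 kPa.
Initial effective stress: σ'_0 = σ_v − u = 88.42 − 28.94 = 59.48 kPa.
Stress increase at mid-clay by the 2:1 spreading method:
Δσ = qBL/((B+z)(L+z)) = 133×3×5.8/((3+4.75)(5.8+4.75)) = 28.304 kPa
Final effective stress: σ'_f = 59.48 + 28.304 = 87.784 kPa.
σ'_f = 87.784 ≤ σ'_p = 126 kPa, so the clay remains overconsolidated and only the recompression index applies:
S_c = C_r·H/(1+e₀)·log₁₀(σ'_f/σ'_0) = 0.074×3.9/2.08×log₁₀(87.784/59.48)
    = 0.13875 × 0.16904 = 0.02345 m

S_c ≈ 23.5 mm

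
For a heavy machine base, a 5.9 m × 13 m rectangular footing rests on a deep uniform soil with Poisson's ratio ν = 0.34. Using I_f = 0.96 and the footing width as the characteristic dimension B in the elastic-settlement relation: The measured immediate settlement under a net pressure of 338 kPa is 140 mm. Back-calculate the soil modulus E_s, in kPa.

E_s ≈ 12100 kPa

S_e = q·B·(1−ν²)/E_s · I_f  ⇒  E_s = q·B·(1−ν²)·I_f / S_e.
E_s = 338 × 5.9 × 0.8844 × 0.96 / 0.14 = 12090 kPa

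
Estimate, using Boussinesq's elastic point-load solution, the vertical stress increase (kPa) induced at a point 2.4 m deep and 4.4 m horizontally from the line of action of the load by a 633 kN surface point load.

Δσ_z ≈ 1.32 kPa

Boussinesq vertical stress below a point load on an elastic half-space:
Δσ_z = 3P/(2πz²) · [1 + (r/z)²]^(−5/2)
r/z = 4.4/2.4 = 1.8333; [1+(r/z)²]^(−5/2) = 0.025177.
Δσ_z = 3×633/(2π×2.4²) × 0.025177 = 52.471 × 0.025177 = 1.321 kPa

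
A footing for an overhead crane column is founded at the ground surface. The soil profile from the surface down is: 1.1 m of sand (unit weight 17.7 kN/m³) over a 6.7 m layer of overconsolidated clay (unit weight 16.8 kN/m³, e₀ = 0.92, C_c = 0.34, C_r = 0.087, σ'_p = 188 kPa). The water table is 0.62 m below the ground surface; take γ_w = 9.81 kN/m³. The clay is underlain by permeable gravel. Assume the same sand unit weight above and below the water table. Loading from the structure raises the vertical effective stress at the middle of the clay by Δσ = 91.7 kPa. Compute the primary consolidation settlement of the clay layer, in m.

Mid-depth of clay below the ground surface: z = 1.1 + 6.7/2 = 4.45 m.
Total vertical stress at mid-clay: σ_v = 17.7×1.1 + 16.8×3.35 = 75.75 kPa.
Pore pressure: u = 9.81×(4.45 − 0.62) = 37.572 kPa.
Initial effective stress: σ'_0 = σ_v − u = 75.75 − 37.572 = 38.178 kPa.
Final effective stress: σ'_f = 38.178 + 91.7 = 129.88 kPa.
σ'_f = 129.88 ≤ σ'_p = 188 kPa, so the clay remains overconsolidated and only the recompression index applies:
S_c = C_r·H/(1+e₀)·log₁₀(σ'_f/σ'_0) = 0.087×6.7/1.92×log₁₀(129.88/38.178)
    = 0.3036 × 0.53173 = 0.1614 m

S_c ≈ 0.161 m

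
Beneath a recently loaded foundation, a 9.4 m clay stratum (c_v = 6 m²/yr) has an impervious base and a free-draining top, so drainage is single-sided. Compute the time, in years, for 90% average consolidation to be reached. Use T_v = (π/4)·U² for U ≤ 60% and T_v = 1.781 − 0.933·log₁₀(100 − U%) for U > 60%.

t ≈ 12.5 years

Drainage path length: H_d = H = 9.4 m (single drainage).
U > 60%: T_v = 1.781 − 0.933·log₁₀(100 − 90) = 0.848.
t = T_v·H_d²/c_v = 0.848×9.4²/6 = 12.49 years.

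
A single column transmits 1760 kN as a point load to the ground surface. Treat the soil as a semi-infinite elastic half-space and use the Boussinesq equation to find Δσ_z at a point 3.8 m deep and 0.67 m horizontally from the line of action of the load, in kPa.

Δσ_z ≈ 53.9 kPa

Boussinesq vertical stress below a point load on an elastic half-space:
Δσ_z = 3P/(2πz²) · [1 + (r/z)²]^(−5/2)
r/z = 0.67/3.8 = 0.17632; [1+(r/z)²]^(−5/2) = 0.92632.
Δσ_z = 3×1760/(2π×3.8²) × 0.92632 = 58.195 × 0.92632 = 53.91 kPa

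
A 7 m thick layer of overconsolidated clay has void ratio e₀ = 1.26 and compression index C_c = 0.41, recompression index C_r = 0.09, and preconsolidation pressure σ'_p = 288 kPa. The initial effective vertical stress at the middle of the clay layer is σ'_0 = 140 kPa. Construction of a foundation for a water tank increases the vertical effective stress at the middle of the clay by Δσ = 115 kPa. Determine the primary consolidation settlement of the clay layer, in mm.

Final effective stress: σ'_f = 140 + 115 = 255 kPa.
σ'_f = 255 ≤ σ'_p = 288 kPa, so the clay remains overconsolidated and only the recompression index applies:
S_c = C_r·H/(1+e₀)·log₁₀(σ'_f/σ'_0) = 0.09×7/2.26×log₁₀(255/140)
    = 0.27876 × 0.26041 = 0.07259 m

S_c ≈ 72.6 mm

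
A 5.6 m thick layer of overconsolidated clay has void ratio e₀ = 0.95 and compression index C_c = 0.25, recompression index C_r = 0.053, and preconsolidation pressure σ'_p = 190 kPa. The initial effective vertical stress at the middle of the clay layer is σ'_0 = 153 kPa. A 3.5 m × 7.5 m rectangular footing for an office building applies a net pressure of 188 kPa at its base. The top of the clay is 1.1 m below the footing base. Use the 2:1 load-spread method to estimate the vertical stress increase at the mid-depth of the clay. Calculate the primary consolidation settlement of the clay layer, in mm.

S_c ≈ 47.7 mm

Mid-depth of clay below the footing base: z = 1.1 + 5.6/2 = 3.9 m.
Stress increase at mid-clay by the 2:1 spreading method:
Δσ = qBL/((B+z)(L+z)) = 188×3.5×7.5/((3.5+3.9)(7.5+3.9)) = 58.499 kPa
Final effective stress: σ'_f = 153 + 58.499 = 211.5 kPa.
σ'_f = 211.5 > σ'_p = 190 kPa, so the stress path crosses the preconsolidation pressure — recompression up to σ'_p, then virgin compression beyond:
S_c = H/(1+e₀)·[C_r·log₁₀(σ'_p/σ'_0) + C_c·log₁₀(σ'_f/σ'_p)]
    = 5.6/1.95 × [0.053×log₁₀(190/153) + 0.25×log₁₀(211.5/190)]
    = 2.8718 × [0.0049853 + 0.011639] = 0.04774 m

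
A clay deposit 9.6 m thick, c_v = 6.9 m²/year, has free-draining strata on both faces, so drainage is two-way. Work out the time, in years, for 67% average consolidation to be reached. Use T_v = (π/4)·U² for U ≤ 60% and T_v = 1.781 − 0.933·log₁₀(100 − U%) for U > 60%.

t ≈ 1.22 years

Drainage path length: H_d = H/2 = 4.8 m (double drainage).
U > 60%: T_v = 1.781 − 0.933·log₁₀(100 − 67) = 0.36423.
t = T_v·H_d²/c_v = 0.36423×4.8²/6.9 = 1.216 years.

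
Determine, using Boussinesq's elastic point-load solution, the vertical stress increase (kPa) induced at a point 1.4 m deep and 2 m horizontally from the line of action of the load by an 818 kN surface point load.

Boussinesq vertical stress below a point load on an elastic half-space:
Δσ_z = 3P/(2πz²) · [1 + (r/z)²]^(−5/2)
r/z = 2/1.4 = 1.4286; [1+(r/z)²]^(−5/2) = 0.062019.
Δσ_z = 3×818/(2π×1.4²) × 0.062019 = 199.27 × 0.062019 = 12.36 kPa

Δσ_z ≈ 12.4 kPa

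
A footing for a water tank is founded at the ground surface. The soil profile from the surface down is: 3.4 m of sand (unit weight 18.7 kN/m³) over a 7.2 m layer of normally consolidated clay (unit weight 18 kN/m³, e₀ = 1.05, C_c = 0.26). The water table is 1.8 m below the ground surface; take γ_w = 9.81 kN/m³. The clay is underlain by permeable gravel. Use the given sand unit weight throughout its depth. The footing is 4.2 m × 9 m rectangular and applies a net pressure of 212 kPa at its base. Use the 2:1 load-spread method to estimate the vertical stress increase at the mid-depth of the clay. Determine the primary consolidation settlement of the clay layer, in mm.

S_c ≈ 181 mm

Mid-depth of clay below the ground surface: z = 3.4 + 7.2/2 = 7 m.
Total vertical stress at mid-clay: σ_v = 18.7×3.4 + 18×3.6 = 128.38 kPa.
Pore pressure: u = 9.81×(7 − 1.8) = 51.012 kPa.
Initial effective stress: σ'_0 = σ_v − u = 128.38 − 51.012 = 77.368 kPa.
Stress increase at mid-clay by the 2:1 spreading method:
Δσ = qBL/((B+z)(L+z)) = 212×4.2×9/((4.2+7)(9+7)) = 44.719 kPa
Final effective stress: σ'_f = σ'_0 + Δσ = 77.368 + 44.719 = 122.09 kPa.
Normally consolidated clay, so the full stress increment lies on the virgin compression line:
S_c = C_c·H/(1+e₀)·log₁₀(σ'_f/σ'_0) = 0.26×7.2/(1+1.05)×log₁₀(122.09/77.368)
    = 0.91317 × 0.19812 = 0.1809 m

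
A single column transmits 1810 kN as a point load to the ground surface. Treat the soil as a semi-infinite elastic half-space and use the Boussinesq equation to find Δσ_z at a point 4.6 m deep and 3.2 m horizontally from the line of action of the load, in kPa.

Δσ_z ≈ 15.2 kPa

Boussinesq vertical stress below a point load on an elastic half-space:
Δσ_z = 3P/(2πz²) · [1 + (r/z)²]^(−5/2)
r/z = 3.2/4.6 = 0.69565; [1+(r/z)²]^(−5/2) = 0.37279.
Δσ_z = 3×1810/(2π×4.6²) × 0.37279 = 40.842 × 0.37279 = 15.23 kPa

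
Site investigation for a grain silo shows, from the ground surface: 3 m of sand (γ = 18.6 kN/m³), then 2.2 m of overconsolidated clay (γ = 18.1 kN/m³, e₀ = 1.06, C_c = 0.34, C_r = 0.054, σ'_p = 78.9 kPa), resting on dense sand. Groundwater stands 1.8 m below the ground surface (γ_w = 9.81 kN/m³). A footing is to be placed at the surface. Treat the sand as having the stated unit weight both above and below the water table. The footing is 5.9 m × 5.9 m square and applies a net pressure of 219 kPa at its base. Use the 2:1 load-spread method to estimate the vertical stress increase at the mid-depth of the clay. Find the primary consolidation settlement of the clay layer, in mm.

S_c ≈ 87.9 mm

Mid-depth of clay below the ground surface: z = 3 + 2.2/2 = 4.1 m.
Total vertical stress at mid-clay: σ_v = 18.6×3 + 18.1×1.1 = 75.71 kPa.
Pore pressure: u = 9.81×(4.1 − 1.8) = 22.563 kPa.
Initial effective stress: σ'_0 = σ_v − u = 75.71 − 22.563 = 53.147 kPa.
Stress increase at mid-clay by the 2:1 spreading method:
Δσ = qBL/((B+z)(L+z)) = 219×5.9×5.9/((5.9+4.1)(5.9+4.1)) = 76.234 kPa
Final effective stress: σ'_f = 53.147 + 76.234 = 129.38 kPa.
σ'_f = 129.38 > σ'_p = 78.9 kPa, so the stress path crosses the preconsolidation pressure — recompression up to σ'_p, then virgin compression beyond:
S_c = H/(1+e₀)·[C_r·log₁₀(σ'_p/σ'_0) + C_c·log₁₀(σ'_f/σ'_p)]
    = 2.2/2.06 × [0.054×log₁₀(78.9/53.147) + 0.34×log₁₀(129.38/78.9)]
    = 1.068 × [0.0092663 + 0.073029] = 0.08789 m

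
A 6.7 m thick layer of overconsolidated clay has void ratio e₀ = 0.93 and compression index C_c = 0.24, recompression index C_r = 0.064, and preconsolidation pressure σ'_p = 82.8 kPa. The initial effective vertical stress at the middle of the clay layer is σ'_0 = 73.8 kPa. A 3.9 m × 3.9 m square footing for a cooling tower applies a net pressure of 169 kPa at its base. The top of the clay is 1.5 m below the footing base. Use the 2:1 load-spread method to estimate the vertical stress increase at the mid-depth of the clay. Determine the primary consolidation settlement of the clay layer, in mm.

S_c ≈ 105 mm

Mid-depth of clay below the footing base: z = 1.5 + 6.7/2 = 4.85 m.
Stress increase at mid-clay by the 2:1 spreading method:
Δσ = qBL/((B+z)(L+z)) = 169×3.9×3.9/((3.9+4.85)(3.9+4.85)) = 33.574 kPa
Final effective stress: σ'_f = 73.8 + 33.574 = 107.37 kPa.
σ'_f = 107.37 > σ'_p = 82.8 kPa, so the stress path crosses the preconsolidation pressure — recompression up to σ'_p, then virgin compression beyond:
S_c = H/(1+e₀)·[C_r·log₁₀(σ'_p/σ'_0) + C_c·log₁₀(σ'_f/σ'_p)]
    = 6.7/1.93 × [0.064×log₁₀(82.8/73.8) + 0.24×log₁₀(107.37/82.8)]
    = 3.4715 × [0.0031983 + 0.027085] = 0.1051 m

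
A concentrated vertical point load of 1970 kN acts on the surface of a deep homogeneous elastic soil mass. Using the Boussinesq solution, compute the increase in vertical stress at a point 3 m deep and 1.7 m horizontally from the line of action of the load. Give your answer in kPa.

Δσ_z ≈ 52.1 kPa

Boussinesq vertical stress below a point load on an elastic half-space:
Δσ_z = 3P/(2πz²) · [1 + (r/z)²]^(−5/2)
r/z = 1.7/3 = 0.56667; [1+(r/z)²]^(−5/2) = 0.49848.
Δσ_z = 3×1970/(2π×3²) × 0.49848 = 104.51 × 0.49848 = 52.1 kPa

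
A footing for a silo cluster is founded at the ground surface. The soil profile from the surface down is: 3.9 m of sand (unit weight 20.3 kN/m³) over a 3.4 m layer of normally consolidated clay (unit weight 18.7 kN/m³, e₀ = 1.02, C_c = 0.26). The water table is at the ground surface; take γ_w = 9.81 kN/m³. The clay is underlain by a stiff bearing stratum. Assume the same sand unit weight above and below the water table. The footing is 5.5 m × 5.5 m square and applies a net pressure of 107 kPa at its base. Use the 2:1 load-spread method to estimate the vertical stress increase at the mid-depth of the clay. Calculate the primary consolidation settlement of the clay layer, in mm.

Mid-depth of clay below the ground surface: z = 3.9 + 3.4/2 = 5.6 m.
Total vertical stress at mid-clay: σ_v = 20.3×3.9 + 18.7×1.7 = 110.96 kPa.
Pore pressure: u = 9.81×(5.6 − 0) = 54.936 kPa.
Initial effective stress: σ'_0 = σ_v − u = 110.96 − 54.936 = 56.024 kPa.
Stress increase at mid-clay by the 2:1 spreading method:
Δσ = qBL/((B+z)(L+z)) = 107×5.5×5.5/((5.5+5.6)(5.5+5.6)) = 26.27 kPa
Final effective stress: σ'_f = σ'_0 + Δσ = 56.024 + 26.27 = 82.294 kPa.
Normally consolidated clay, so the full stress increment lies on the virgin compression line:
S_c = C_c·H/(1+e₀)·log₁₀(σ'_f/σ'_0) = 0.26×3.4/(1+1.02)×log₁₀(82.294/56.024)
    = 0.43762 × 0.16699 = 0.07308 m

S_c ≈ 73.1 mm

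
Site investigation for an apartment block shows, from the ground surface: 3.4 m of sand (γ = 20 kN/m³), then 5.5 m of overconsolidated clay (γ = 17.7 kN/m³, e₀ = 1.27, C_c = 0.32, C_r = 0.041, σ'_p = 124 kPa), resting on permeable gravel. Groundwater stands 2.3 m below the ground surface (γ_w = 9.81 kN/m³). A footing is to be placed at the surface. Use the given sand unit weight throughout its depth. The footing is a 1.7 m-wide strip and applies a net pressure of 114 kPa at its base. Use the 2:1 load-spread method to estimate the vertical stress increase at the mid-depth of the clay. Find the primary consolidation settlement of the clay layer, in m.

S_c ≈ 0.0117 m

Mid-depth of clay below the ground surface: z = 3.4 + 5.5/2 = 6.15 m.
Total vertical stress at mid-clay: σ_v = 20×3.4 + 17.7×2.75 = 116.67 kPa.
Pore pressure: u = 9.81×(6.15 − 2.3) = 37.769 kPa.
Initial effective stress: σ'_0 = σ_v − u = 116.67 − 37.769 = 78.901 kPa.
Stress increase at mid-clay by the 2:1 spreading method:
Δσ = qB/(B+z) = 114×1.7/(1.7+6.15) = 24.688 kPa
Final effective stress: σ'_f = 78.901 + 24.688 = 103.59 kPa.
σ'_f = 103.59 ≤ σ'_p = 124 kPa, so the clay remains overconsolidated and only the recompression index applies:
S_c = C_r·H/(1+e₀)·log₁₀(σ'_f/σ'_0) = 0.041×5.5/2.27×log₁₀(103.59/78.901)
    = 0.099339 × 0.11824 = 0.01175 m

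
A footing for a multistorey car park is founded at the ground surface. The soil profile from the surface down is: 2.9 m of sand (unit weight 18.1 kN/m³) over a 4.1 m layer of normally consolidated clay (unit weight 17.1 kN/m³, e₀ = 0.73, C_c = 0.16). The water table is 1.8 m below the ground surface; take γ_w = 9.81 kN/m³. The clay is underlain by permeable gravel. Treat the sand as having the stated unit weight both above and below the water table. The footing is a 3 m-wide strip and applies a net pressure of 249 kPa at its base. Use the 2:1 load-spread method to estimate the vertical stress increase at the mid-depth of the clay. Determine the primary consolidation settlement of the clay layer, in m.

S_c ≈ 0.161 m

Mid-depth of clay below the ground surface: z = 2.9 + 4.1/2 = 4.95 m.
Total vertical stress at mid-clay: σ_v = 18.1×2.9 + 17.1×2.05 = 87.545 kPa.
Pore pressure: u = 9.81×(4.95 − 1.8) = 30.902 kPa.
Initial effective stress: σ'_0 = σ_v − u = 87.545 − 30.902 = 56.643 kPa.
Stress increase at mid-clay by the 2:1 spreading method:
Δσ = qB/(B+z) = 249×3/(3+4.95) = 93.962 kPa
Final effective stress: σ'_f = σ'_0 + Δσ = 56.643 + 93.962 = 150.61 kPa.
Normally consolidated clay, so the full stress increment lies on the virgin compression line:
S_c = C_c·H/(1+e₀)·log₁₀(σ'_f/σ'_0) = 0.16×4.1/(1+0.73)×log₁₀(150.61/56.643)
    = 0.37919 × 0.42471 = 0.161 m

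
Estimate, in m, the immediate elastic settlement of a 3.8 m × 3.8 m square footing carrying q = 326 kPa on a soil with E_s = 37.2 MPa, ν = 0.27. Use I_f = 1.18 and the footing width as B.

Immediate (elastic) settlement: S_e = q·B·(1−ν²)/E_s · I_f.
E_s = 37.2 MPa = 37200 kPa.
S_e = 326 × 3.8 × (1 − 0.27²) / 37200 × 1.18
    = 326 × 3.8 × 0.9271 / 37200 × 1.18
    = 0.03643 m

S_e ≈ 0.0364 m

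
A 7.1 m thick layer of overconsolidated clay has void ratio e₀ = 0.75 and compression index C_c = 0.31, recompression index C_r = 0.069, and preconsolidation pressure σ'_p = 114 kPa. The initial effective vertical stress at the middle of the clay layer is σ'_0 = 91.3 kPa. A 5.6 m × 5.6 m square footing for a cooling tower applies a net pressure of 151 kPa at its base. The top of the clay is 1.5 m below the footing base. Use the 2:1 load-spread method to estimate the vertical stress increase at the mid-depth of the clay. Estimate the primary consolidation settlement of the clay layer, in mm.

S_c ≈ 111 mm

Mid-depth of clay below the footing base: z = 1.5 + 7.1/2 = 5.05 m.
Stress increase at mid-clay by the 2:1 spreading method:
Δσ = qBL/((B+z)(L+z)) = 151×5.6×5.6/((5.6+5.05)(5.6+5.05)) = 41.75 kPa
Final effective stress: σ'_f = 91.3 + 41.75 = 133.05 kPa.
σ'_f = 133.05 > σ'_p = 114 kPa, so the stress path crosses the preconsolidation pressure — recompression up to σ'_p, then virgin compression beyond:
S_c = H/(1+e₀)·[C_r·log₁₀(σ'_p/σ'_0) + C_c·log₁₀(σ'_f/σ'_p)]
    = 7.1/1.75 × [0.069×log₁₀(114/91.3) + 0.31×log₁₀(133.05/114)]
    = 4.0571 × [0.006654 + 0.020804] = 0.1114 m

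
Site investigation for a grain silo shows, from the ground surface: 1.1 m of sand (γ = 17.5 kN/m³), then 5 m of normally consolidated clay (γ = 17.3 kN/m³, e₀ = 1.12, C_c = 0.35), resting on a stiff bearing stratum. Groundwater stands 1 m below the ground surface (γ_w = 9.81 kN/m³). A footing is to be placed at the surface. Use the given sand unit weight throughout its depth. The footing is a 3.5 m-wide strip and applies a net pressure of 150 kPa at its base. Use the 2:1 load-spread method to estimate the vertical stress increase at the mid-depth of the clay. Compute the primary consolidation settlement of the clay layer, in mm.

S_c ≈ 394 mm

Mid-depth of clay below the ground surface: z = 1.1 + 5/2 = 3.6 m.
Total vertical stress at mid-clay: σ_v = 17.5×1.1 + 17.3×2.5 = 62.5 kPa.
Pore pressure: u = 9.81×(3.6 − 1) = 25.506 kPa.
Initial effective stress: σ'_0 = σ_v − u = 62.5 − 25.506 = 36.994 kPa.
Stress increase at mid-clay by the 2:1 spreading method:
Δσ = qB/(B+z) = 150×3.5/(3.5+3.6) = 73.944 kPa
Final effective stress: σ'_f = σ'_0 + Δσ = 36.994 + 73.944 = 110.94 kPa.
Normally consolidated clay, so the full stress increment lies on the virgin compression line:
S_c = C_c·H/(1+e₀)·log₁₀(σ'_f/σ'_0) = 0.35×5/(1+1.12)×log₁₀(110.94/36.994)
    = 0.82547 × 0.47696 = 0.3937 m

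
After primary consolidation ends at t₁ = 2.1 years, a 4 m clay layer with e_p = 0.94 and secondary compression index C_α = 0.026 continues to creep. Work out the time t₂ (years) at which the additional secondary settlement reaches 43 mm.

S_s = C_α·H/(1+e_p)·log₁₀(t₂/t₁) ⇒ log₁₀(t₂/t₁) = S_s·(1+e_p)/(C_α·H).
log₁₀(t₂/t₁) = 0.043 × (1+0.94) / (0.026×4) = 0.8021
t₂ = t₁ × 10^0.8021 = 2.1 × 6.34 = 13.31 years

t₂ ≈ 13.3 years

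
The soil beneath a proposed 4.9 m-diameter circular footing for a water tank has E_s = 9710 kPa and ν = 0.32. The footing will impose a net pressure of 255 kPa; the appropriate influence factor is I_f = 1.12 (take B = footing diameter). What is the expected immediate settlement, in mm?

S_e ≈ 129 mm

Immediate (elastic) settlement: S_e = q·B·(1−ν²)/E_s · I_f.
S_e = 255 × 4.9 × (1 − 0.32²) / 9710 × 1.12
    = 255 × 4.9 × 0.8976 / 9710 × 1.12
    = 0.1294 m = 129.4 mm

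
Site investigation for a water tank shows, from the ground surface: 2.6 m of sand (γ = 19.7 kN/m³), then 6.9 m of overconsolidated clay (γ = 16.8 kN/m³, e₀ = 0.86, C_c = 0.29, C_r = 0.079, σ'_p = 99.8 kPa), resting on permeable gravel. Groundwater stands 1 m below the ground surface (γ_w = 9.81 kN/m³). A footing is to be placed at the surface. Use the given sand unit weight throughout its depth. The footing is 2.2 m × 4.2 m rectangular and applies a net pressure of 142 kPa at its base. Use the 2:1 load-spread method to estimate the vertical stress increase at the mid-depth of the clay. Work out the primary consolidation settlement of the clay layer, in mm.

Mid-depth of clay below the ground surface: z = 2.6 + 6.9/2 = 6.05 m.
Total vertical stress at mid-clay: σ_v = 19.7×2.6 + 16.8×3.45 = 109.18 kPa.
Pore pressure: u = 9.81×(6.05 − 1) = 49.541 kPa.
Initial effective stress: σ'_0 = σ_v − u = 109.18 − 49.541 = 59.639 kPa.
Stress increase at mid-clay by the 2:1 spreading method:
Δσ = qBL/((B+z)(L+z)) = 142×2.2×4.2/((2.2+6.05)(4.2+6.05)) = 15.516 kPa
Final effective stress: σ'_f = 59.639 + 15.516 = 75.155 kPa.
σ'_f = 75.155 ≤ σ'_p = 99.8 kPa, so the clay remains overconsolidated and only the recompression index applies:
S_c = C_r·H/(1+e₀)·log₁₀(σ'_f/σ'_0) = 0.079×6.9/1.86×log₁₀(75.155/59.639)
    = 0.29307 × 0.10043 = 0.02943 m

S_c ≈ 29.4 mm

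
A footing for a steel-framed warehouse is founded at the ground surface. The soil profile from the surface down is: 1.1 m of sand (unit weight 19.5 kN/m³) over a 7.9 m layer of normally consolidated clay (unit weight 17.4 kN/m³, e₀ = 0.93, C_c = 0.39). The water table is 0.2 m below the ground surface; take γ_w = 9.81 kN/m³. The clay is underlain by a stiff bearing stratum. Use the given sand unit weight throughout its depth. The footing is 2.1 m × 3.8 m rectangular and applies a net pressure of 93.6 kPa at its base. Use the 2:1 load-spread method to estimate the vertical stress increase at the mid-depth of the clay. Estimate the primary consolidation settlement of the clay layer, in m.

S_c ≈ 0.17 m

Mid-depth of clay below the ground surface: z = 1.1 + 7.9/2 = 5.05 m.
Total vertical stress at mid-clay: σ_v = 19.5×1.1 + 17.4×3.95 = 90.18 kPa.
Pore pressure: u = 9.81×(5.05 − 0.2) = 47.578 kPa.
Initial effective stress: σ'_0 = σ_v − u = 90.18 − 47.578 = 42.602 kPa.
Stress increase at mid-clay by the 2:1 spreading method:
Δσ = qBL/((B+z)(L+z)) = 93.6×2.1×3.8/((2.1+5.05)(3.8+5.05)) = 11.804 kPa
Final effective stress: σ'_f = σ'_0 + Δσ = 42.602 + 11.804 = 54.406 kPa.
Normally consolidated clay, so the full stress increment lies on the virgin compression line:
S_c = C_c·H/(1+e₀)·log₁₀(σ'_f/σ'_0) = 0.39×7.9/(1+0.93)×log₁₀(54.406/42.602)
    = 1.5964 × 0.10622 = 0.1696 m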